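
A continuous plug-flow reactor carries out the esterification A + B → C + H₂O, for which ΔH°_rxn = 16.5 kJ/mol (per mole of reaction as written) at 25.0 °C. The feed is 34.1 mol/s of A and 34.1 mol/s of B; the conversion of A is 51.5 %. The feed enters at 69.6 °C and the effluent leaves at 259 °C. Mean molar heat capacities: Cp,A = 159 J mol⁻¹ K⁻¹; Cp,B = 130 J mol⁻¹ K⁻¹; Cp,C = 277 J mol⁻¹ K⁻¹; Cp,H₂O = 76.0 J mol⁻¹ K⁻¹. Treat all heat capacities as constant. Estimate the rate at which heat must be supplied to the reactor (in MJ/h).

Extent of reaction ξ = 0.515 × 34.1 = 17.562 mol/s
Reaction term: ξ·ΔH°_rxn = 17.562 × 16.5 = 289.76 kJ/s
Sensible, feed 69.6→25 °C: -439.53 kJ/s
Outlet flows (mol/s): A 16.538, B 16.538, C 17.562, H₂O 17.562
Sensible, products 25→259 °C: 2569 kJ/s
Q = ΔH = 2419.3 kJ/s = 2419.3 kW
Heat supplied = 8709.4 MJ/h

Q_in = 8710 MJ/h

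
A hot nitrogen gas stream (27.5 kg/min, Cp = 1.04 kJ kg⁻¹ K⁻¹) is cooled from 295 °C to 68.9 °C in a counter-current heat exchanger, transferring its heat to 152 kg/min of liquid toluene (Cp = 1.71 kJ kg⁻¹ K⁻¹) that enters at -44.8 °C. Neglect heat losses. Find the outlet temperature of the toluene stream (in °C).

T_c,out = -19.9 °C

Heat released by hot stream: Q = 27.5 × 1.04 × (295 − 68.9) = 6466.5 kJ/min
Energy balance on cold side (adiabatic exchanger): Q = ṁ_c·Cp_c·(T_c,out − T_c,in)
T_c,out = -44.8 + 6466.5/(152 × 1.71) = -19.921 °C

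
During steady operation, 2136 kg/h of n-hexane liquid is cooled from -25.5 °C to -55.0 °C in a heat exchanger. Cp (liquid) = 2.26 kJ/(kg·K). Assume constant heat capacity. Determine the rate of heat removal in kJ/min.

Q_c = 2370 kJ/min

Q = ṁ·Cp·ΔT = 2136 × 2.26 × (-55.0 − -25.5) = -142410 kJ/h
Converting: 142410 / 3600 s = 39.558 kW
Cooling duty = 2373.5 kJ/min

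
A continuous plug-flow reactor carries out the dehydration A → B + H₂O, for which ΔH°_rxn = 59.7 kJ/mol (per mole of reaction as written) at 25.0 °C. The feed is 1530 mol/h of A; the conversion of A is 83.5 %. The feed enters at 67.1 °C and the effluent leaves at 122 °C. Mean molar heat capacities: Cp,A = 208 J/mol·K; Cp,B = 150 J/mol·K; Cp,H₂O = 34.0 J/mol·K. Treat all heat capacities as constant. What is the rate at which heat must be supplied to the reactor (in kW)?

Q_in = 25.2 kW

Extent of reaction ξ = 0.835 × 1530 = 1277.5 mol/h
Reaction term: ξ·ΔH°_rxn = 1277.5 × 59.7 = 76270 kJ/h
Sensible, feed 67.1→25 °C: -13398 kJ/h
Outlet flows (mol/h): A 252.45, B 1277.5, H₂O 1277.5
Sensible, products 25→122 °C: 27895 kJ/h
Q = ΔH = 90767 kJ/h = 25.213 kW
Heat supplied = 25.213 kW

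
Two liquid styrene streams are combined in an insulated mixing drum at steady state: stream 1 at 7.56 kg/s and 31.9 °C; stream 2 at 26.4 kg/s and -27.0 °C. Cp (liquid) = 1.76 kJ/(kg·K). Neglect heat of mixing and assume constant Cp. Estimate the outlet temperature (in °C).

No heat crosses the boundary, so H_out = H_in.
Σ ṁᵢCp,ᵢTᵢ = 7.56×1.76×31.9 + 26.4×1.76×-27.0 = -830.08
Σ ṁᵢCp,ᵢ = 7.56×1.76 + 26.4×1.76 = 59.77
T_out = -830.08 / 59.77 = -13.888 °C

T_out = -13.9 °C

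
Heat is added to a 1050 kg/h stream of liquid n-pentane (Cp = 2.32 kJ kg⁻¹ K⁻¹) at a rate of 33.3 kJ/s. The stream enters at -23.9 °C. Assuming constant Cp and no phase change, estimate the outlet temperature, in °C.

Q = 33.3 kJ/s = 119880 kJ/h
ΔT = Q/(ṁ·Cp) = 119880/(1050×2.32) = 49.212 K
T_out = -23.9 + 49.212 = 25.312 °C

T_out = 25.3 °C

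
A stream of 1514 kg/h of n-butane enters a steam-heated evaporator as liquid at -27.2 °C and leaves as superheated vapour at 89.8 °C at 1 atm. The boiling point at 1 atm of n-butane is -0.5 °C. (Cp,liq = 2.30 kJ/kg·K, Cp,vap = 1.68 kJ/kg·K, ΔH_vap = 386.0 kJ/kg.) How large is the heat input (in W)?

Q = 252000 W

liquid -27.2→-0.5 °C: 61.41 kJ/kg
vaporisation at -0.5 °C: 386 kJ/kg
vapour -0.5→89.8 °C: 151.7 kJ/kg
Δh = 61.41 + 386 + 151.7 = 599.11 kJ/kg
Q = ṁ·Δh = 1514 kg/h × 599.11 kJ/kg = 907060 kJ/h
|Q| = 251.96 kW = 251960 W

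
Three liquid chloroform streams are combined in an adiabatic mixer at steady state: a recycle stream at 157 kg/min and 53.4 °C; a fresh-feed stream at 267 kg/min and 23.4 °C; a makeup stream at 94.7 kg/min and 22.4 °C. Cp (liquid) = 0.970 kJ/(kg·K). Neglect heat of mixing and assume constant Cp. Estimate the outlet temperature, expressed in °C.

T_out = 32.3 °C

Energy balance with Q = 0: Σ ṁᵢCp,ᵢ(T_out − Tᵢ) = 0
T_out = Σ ṁᵢCp,ᵢTᵢ / Σ ṁᵢCp,ᵢ
      = 16250 / 503.14 = 32.298 °C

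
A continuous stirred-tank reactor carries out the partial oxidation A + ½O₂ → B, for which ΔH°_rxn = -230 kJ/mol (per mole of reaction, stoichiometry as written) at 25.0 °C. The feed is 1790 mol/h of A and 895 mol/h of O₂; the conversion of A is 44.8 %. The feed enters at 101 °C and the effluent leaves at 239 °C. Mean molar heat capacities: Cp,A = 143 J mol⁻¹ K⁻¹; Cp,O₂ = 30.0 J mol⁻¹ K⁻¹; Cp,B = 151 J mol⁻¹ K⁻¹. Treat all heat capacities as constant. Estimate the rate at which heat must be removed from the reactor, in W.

Q_out = 40700 W

Extent of reaction ξ = 0.448 × 1790 = 801.92 mol/h
Reaction term: ξ·ΔH°_rxn = 801.92 × -230 = -184440 kJ/h
Sensible, feed 101→25 °C: -21494 kJ/h
Outlet flows (mol/h): A 988.08, O₂ 494.04, B 801.92
Sensible, products 25→239 °C: 59322 kJ/h
Q = ΔH = -146610 kJ/h = -40.726 kW
Heat removed = 40726 W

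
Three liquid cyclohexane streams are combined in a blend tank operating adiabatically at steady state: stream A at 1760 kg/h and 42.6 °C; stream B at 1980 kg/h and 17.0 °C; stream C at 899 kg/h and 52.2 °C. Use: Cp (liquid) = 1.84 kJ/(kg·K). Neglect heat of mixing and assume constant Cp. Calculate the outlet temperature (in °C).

T_out = 33.5 °C

Energy balance with Q = 0: Σ ṁᵢCp,ᵢ(T_out − Tᵢ) = 0
T_out = Σ ṁᵢCp,ᵢTᵢ / Σ ṁᵢCp,ᵢ
      = 286240 / 8535.8 = 33.534 °C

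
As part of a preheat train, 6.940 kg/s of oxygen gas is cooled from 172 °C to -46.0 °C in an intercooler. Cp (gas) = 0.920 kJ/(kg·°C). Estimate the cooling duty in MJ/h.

Q_c = 5010 MJ/h

Q = ṁ·Cp·ΔT = 6.940 × 0.920 × (-46.0 − 172) = -1391.9 kJ/s
Cooling duty = 5010.8 MJ/h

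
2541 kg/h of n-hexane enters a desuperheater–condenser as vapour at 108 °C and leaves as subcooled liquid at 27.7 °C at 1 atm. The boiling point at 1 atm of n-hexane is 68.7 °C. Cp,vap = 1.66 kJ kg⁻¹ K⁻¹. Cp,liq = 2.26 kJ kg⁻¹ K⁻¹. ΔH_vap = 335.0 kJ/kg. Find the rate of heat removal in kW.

Q_c = 348 kW

vapour 108→68.7 °C: -65.238 kJ/kg
condensation at 68.7 °C: -335 kJ/kg
liquid 68.7→27.7 °C: -92.66 kJ/kg
Δh = -65.238 + -335 + -92.66 = -492.9 kJ/kg
Q = ṁ·Δh = 2541 kg/h × -492.9 kJ/kg = -1.2525e+06 kJ/h
|Q| = 347.9 kW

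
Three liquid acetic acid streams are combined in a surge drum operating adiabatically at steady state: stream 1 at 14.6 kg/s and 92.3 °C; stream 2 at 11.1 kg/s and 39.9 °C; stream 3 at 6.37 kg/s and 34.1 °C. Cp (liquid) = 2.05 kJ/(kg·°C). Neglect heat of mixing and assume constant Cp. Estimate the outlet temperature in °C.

No heat crosses the boundary, so H_out = H_in.
T_out = Σ ṁᵢCp,ᵢTᵢ / Σ ṁᵢCp,ᵢ
      = 4115.8 / 65.743 = 62.603 °C

T_out = 62.6 °C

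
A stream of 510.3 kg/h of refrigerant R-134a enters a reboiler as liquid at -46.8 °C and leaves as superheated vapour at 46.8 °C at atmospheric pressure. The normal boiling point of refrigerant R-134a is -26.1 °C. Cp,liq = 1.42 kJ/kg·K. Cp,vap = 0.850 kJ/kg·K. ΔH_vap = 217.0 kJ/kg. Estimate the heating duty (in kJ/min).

liquid -46.8→-26.1 °C: 29.394 kJ/kg
vaporisation at -26.1 °C: 217 kJ/kg
vapour -26.1→46.8 °C: 61.965 kJ/kg
Δh = 29.394 + 217 + 61.965 = 308.36 kJ/kg
Q = ṁ·Δh = 510.3 kg/h × 308.36 kJ/kg = 157360 kJ/h
|Q| = 43.71 kW = 2622.6 kJ/min

Q = 2620 kJ/min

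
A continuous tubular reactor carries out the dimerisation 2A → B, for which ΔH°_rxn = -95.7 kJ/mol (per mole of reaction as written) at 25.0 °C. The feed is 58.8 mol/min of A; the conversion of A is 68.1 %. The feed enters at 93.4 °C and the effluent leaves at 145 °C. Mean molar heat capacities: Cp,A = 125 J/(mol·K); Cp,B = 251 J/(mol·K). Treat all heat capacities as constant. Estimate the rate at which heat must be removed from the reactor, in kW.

Extent of reaction ξ = 0.681 × 58.8 / 2 = 20.021 mol/min
Reaction term: ξ·ΔH°_rxn = 20.021 × -95.7 = -1916 kJ/min
Sensible, feed 93.4→25 °C: -502.74 kJ/min
Outlet flows (mol/min): A 18.757, B 20.021
Sensible, products 25→145 °C: 884.4 kJ/min
Q = ΔH = -1534.4 kJ/min = -25.573 kW
Heat removed = 25.573 kW

Q_out = 25.6 kW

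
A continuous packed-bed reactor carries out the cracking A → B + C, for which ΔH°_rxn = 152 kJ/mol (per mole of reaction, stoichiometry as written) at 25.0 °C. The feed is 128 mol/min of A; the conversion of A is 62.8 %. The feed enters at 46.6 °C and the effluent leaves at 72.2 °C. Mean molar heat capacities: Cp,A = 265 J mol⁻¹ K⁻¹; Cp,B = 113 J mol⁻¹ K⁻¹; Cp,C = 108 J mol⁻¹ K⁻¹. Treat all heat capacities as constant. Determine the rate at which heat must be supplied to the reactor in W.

Extent of reaction ξ = 0.628 × 128 = 80.384 mol/min
Reaction term: ξ·ΔH°_rxn = 80.384 × 152 = 12218 kJ/min
Sensible, feed 46.6→25 °C: -732.67 kJ/min
Outlet flows (mol/min): A 47.616, B 80.384, C 80.384
Sensible, products 25→72.2 °C: 1434.1 kJ/min
Q = ΔH = 12920 kJ/min = 215.33 kW
Heat supplied = 215330 W

Q_in = 215000 W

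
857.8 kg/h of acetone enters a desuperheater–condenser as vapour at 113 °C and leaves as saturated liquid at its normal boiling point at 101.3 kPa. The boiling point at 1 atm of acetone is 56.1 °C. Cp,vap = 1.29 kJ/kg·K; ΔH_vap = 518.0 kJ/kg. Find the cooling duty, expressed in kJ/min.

vapour 113→56.1 °C: -73.401 kJ/kg
condensation at 56.1 °C: -518 kJ/kg
Δh = -73.401 + -518 = -591.4 kJ/kg
Q = ṁ·Δh = 857.8 kg/h × -591.4 kJ/kg = -507300 kJ/h
|Q| = 140.92 kW = 8455.1 kJ/min

Q_c = 8460 kJ/min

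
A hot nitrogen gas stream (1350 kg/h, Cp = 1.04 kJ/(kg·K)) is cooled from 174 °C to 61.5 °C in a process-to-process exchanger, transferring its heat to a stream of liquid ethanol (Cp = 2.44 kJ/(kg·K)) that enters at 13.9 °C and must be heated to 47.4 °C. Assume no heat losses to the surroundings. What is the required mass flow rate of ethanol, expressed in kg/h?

Heat released by hot stream: Q = 1350 × 1.04 × (174 − 61.5) = 157950 kJ/h
Energy balance on cold side (adiabatic exchanger): Q = ṁ_c·Cp_c·(T_c,out − T_c,in)
ṁ_c = 157950 / [2.44 × (47.4 − 13.9)] = 1932.3 kg/h

ṁ_c = 1930 kg/h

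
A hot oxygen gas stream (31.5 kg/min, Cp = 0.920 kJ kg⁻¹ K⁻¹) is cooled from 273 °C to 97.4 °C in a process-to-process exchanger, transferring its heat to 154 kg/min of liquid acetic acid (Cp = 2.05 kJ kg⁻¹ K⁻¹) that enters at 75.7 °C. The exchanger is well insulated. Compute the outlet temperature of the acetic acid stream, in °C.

T_c,out = 91.8 °C

Heat released by hot stream: Q = 31.5 × 0.920 × (273 − 97.4) = 5088.9 kJ/min
Energy balance on cold side (adiabatic exchanger): Q = ṁ_c·Cp_c·(T_c,out − T_c,in)
T_c,out = 75.7 + 5088.9/(154 × 2.05) = 91.819 °C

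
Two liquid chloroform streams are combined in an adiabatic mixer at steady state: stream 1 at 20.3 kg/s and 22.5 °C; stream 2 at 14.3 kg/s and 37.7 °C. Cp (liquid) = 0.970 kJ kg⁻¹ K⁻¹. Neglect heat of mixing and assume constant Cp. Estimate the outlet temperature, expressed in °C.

T_out = 28.8 °C

Energy balance with Q = 0: Σ ṁᵢCp,ᵢ(T_out − Tᵢ) = 0
T_out = Σ ṁᵢCp,ᵢTᵢ / Σ ṁᵢCp,ᵢ
      = 965.98 / 33.562 = 28.782 °C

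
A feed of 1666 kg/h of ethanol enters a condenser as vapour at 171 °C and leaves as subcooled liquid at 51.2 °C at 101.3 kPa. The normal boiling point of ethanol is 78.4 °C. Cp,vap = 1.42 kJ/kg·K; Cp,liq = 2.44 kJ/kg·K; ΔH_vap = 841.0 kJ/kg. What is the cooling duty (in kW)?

vapour 171→78.4 °C: -131.49 kJ/kg
condensation at 78.4 °C: -841 kJ/kg
liquid 78.4→51.2 °C: -66.368 kJ/kg
Δh = -131.49 + -841 + -66.368 = -1038.9 kJ/kg
Q = ṁ·Δh = 1666 kg/h × -1038.9 kJ/kg = -1.7307e+06 kJ/h
|Q| = 480.76 kW

Q_c = 481 kW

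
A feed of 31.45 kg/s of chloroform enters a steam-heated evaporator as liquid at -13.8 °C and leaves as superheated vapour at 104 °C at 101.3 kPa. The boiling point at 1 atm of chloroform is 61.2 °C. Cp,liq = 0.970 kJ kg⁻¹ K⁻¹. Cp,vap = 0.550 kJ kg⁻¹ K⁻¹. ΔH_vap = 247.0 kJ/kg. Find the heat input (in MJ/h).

Q = 38900 MJ/h

liquid -13.8→61.2 °C: 72.75 kJ/kg
vaporisation at 61.2 °C: 247 kJ/kg
vapour 61.2→104 °C: 23.54 kJ/kg
Δh = 72.75 + 247 + 23.54 = 343.29 kJ/kg
Q = ṁ·Δh = 31.45 kg/s × 343.29 kJ/kg = 10796 kJ/s
|Q| = 10796 kW = 38867 MJ/h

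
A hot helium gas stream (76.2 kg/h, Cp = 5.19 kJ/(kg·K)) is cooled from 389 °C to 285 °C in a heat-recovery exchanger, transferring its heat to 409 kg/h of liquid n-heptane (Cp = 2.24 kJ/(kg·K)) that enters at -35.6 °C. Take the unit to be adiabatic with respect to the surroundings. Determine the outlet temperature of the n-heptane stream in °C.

T_c,out = 9.29 °C

Heat released by hot stream: Q = 76.2 × 5.19 × (389 − 285) = 41130 kJ/h
Energy balance on cold side (adiabatic exchanger): Q = ṁ_c·Cp_c·(T_c,out − T_c,in)
T_c,out = -35.6 + 41130/(409 × 2.24) = 9.2936 °C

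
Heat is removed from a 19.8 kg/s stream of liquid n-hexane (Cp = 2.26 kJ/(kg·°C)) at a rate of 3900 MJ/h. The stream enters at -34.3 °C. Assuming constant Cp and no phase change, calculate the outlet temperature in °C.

T_out = -58.5 °C

Q = 3900 MJ/h = 1083.3 kJ/s
ΔT = Q/(ṁ·Cp) = 1083.3/(19.8×2.26) = 24.21 K
T_out = -34.3 − 24.21 = -58.51 °C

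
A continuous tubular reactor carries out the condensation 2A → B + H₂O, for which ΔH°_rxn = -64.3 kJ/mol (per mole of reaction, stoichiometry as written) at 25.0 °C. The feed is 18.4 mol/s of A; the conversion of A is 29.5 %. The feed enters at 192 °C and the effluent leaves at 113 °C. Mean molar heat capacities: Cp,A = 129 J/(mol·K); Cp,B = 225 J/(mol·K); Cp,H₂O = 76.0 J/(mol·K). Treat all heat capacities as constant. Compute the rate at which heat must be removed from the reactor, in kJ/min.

Extent of reaction ξ = 0.295 × 18.4 / 2 = 2.714 mol/s
Reaction term: ξ·ΔH°_rxn = 2.714 × -64.3 = -174.51 kJ/s
Sensible, feed 192→25 °C: -396.39 kJ/s
Outlet flows (mol/s): A 12.972, B 2.714, H₂O 2.714
Sensible, products 25→113 °C: 219.15 kJ/s
Q = ΔH = -351.75 kJ/s = -351.75 kW
Heat removed = 21105 kJ/min

Q_out = 21100 kJ/min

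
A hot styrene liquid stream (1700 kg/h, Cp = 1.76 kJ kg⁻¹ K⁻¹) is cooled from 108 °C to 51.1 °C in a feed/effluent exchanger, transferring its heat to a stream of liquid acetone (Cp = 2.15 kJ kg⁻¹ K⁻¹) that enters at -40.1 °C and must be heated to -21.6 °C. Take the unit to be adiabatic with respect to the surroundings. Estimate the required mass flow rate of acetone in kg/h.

Heat released by hot stream: Q = 1700 × 1.76 × (108 − 51.1) = 170240 kJ/h
Energy balance on cold side (adiabatic exchanger): Q = ṁ_c·Cp_c·(T_c,out − T_c,in)
ṁ_c = 170240 / [2.15 × (-21.6 − -40.1)] = 4280.2 kg/h

ṁ_c = 4280 kg/h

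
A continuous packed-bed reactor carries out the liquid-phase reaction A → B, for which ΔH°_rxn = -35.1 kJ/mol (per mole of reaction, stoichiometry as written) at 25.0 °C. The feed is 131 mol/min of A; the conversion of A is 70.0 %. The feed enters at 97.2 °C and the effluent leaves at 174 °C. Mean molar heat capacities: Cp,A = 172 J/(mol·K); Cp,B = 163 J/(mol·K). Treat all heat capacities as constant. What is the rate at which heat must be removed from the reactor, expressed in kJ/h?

Q_out = 96700 kJ/h

Extent of reaction ξ = 0.700 × 131 = 91.7 mol/min
Reaction term: ξ·ΔH°_rxn = 91.7 × -35.1 = -3218.7 kJ/min
Sensible, feed 97.2→25 °C: -1626.8 kJ/min
Outlet flows (mol/min): A 39.3, B 91.7
Sensible, products 25→174 °C: 3234.3 kJ/min
Q = ΔH = -1611.2 kJ/min = -26.853 kW
Heat removed = 96671 kJ/h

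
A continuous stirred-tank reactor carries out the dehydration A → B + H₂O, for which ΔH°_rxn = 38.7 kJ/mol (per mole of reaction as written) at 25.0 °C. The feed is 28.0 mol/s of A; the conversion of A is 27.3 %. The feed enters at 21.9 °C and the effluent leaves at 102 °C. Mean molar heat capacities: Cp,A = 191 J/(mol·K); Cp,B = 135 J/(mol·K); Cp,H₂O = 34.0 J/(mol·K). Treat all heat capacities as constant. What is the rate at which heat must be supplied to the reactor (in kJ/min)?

Q_in = 42700 kJ/min

Extent of reaction ξ = 0.273 × 28.0 = 7.644 mol/s
Reaction term: ξ·ΔH°_rxn = 7.644 × 38.7 = 295.82 kJ/s
Sensible, feed 21.9→25 °C: 16.579 kJ/s
Outlet flows (mol/s): A 20.356, B 7.644, H₂O 7.644
Sensible, products 25→102 °C: 398.85 kJ/s
Q = ΔH = 711.25 kJ/s = 711.25 kW
Heat supplied = 42675 kJ/min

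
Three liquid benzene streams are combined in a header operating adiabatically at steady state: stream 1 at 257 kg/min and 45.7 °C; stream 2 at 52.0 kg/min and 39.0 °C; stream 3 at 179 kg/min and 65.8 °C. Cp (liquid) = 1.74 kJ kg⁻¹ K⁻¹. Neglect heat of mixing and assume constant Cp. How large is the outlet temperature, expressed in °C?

T_out = 52.4 °C

Energy balance with Q = 0: Σ ṁᵢCp,ᵢ(T_out − Tᵢ) = 0
T_out = Σ ṁᵢCp,ᵢTᵢ / Σ ṁᵢCp,ᵢ
      = 44459 / 849.12 = 52.359 °C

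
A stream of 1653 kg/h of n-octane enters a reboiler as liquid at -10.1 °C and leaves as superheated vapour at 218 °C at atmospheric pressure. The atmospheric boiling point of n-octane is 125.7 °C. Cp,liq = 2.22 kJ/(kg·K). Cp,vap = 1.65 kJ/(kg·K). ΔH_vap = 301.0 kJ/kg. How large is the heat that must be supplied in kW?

liquid -10.1→125.7 °C: 301.48 kJ/kg
vaporisation at 125.7 °C: 301 kJ/kg
vapour 125.7→218 °C: 152.29 kJ/kg
Δh = 301.48 + 301 + 152.29 = 754.77 kJ/kg
Q = ṁ·Δh = 1653 kg/h × 754.77 kJ/kg = 1.2476e+06 kJ/h
|Q| = 346.57 kW

Q = 347 kW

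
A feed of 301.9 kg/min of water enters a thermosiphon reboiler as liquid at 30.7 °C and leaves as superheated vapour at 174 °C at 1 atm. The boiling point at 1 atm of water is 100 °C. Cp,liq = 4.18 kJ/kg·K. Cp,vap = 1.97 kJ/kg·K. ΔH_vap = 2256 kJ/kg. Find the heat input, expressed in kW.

liquid 30.7→100 °C: 289.67 kJ/kg
vaporisation at 100 °C: 2256 kJ/kg
vapour 100→174 °C: 145.78 kJ/kg
Δh = 289.67 + 2256 + 145.78 = 2691.5 kJ/kg
Q = ṁ·Δh = 301.9 kg/min × 2691.5 kJ/kg = 812550 kJ/min
|Q| = 13542 kW

Q = 13500 kW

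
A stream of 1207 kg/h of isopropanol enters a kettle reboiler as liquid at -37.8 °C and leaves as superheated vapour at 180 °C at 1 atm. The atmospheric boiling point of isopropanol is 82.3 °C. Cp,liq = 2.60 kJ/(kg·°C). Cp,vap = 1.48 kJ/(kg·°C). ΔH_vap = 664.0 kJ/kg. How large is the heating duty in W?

Q = 376000 W

liquid -37.8→82.3 °C: 312.26 kJ/kg
vaporisation at 82.3 °C: 664 kJ/kg
vapour 82.3→180 °C: 144.6 kJ/kg
Δh = 312.26 + 664 + 144.6 = 1120.9 kJ/kg
Q = ṁ·Δh = 1207 kg/h × 1120.9 kJ/kg = 1.3529e+06 kJ/h
|Q| = 375.8 kW = 375800 W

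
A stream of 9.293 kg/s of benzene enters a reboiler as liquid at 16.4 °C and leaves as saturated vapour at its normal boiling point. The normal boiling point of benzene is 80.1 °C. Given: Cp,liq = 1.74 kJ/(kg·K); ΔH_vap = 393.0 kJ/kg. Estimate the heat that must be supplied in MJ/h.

liquid 16.4→80.1 °C: 110.84 kJ/kg
vaporisation at 80.1 °C: 393 kJ/kg
Δh = 110.84 + 393 = 503.84 kJ/kg
Q = ṁ·Δh = 9.293 kg/s × 503.84 kJ/kg = 4682.2 kJ/s
|Q| = 4682.2 kW = 16856 MJ/h

Q = 16900 MJ/h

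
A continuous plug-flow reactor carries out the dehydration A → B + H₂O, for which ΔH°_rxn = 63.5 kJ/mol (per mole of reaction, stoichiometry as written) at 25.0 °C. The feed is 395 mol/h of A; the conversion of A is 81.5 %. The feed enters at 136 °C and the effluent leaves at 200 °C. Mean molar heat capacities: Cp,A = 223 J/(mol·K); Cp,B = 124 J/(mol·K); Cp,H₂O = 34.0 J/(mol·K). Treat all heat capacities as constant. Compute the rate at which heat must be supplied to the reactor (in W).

Q_in = 6230 W

Extent of reaction ξ = 0.815 × 395 = 321.92 mol/h
Reaction term: ξ·ΔH°_rxn = 321.92 × 63.5 = 20442 kJ/h
Sensible, feed 136→25 °C: -9777.4 kJ/h
Outlet flows (mol/h): A 73.075, B 321.92, H₂O 321.92
Sensible, products 25→200 °C: 11753 kJ/h
Q = ΔH = 22418 kJ/h = 6.2272 kW
Heat supplied = 6227.2 W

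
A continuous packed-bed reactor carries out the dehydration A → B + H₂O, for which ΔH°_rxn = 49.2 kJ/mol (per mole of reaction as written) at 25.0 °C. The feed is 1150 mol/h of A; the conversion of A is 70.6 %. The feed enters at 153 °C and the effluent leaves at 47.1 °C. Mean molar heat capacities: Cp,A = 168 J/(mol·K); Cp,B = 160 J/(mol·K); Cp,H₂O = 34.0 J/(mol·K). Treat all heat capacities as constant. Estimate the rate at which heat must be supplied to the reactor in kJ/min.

Q_in = 333 kJ/min

Extent of reaction ξ = 0.706 × 1150 = 811.9 mol/h
Reaction term: ξ·ΔH°_rxn = 811.9 × 49.2 = 39945 kJ/h
Sensible, feed 153→25 °C: -24730 kJ/h
Outlet flows (mol/h): A 338.1, B 811.9, H₂O 811.9
Sensible, products 25→47.1 °C: 4736.2 kJ/h
Q = ΔH = 19952 kJ/h = 5.5423 kW
Heat supplied = 332.54 kJ/min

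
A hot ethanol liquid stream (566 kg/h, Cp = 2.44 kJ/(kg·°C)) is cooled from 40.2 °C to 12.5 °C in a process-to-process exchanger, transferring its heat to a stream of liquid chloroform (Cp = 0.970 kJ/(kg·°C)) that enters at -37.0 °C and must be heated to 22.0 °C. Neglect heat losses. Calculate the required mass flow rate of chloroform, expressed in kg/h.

ṁ_c = 668 kg/h

Heat released by hot stream: Q = 566 × 2.44 × (40.2 − 12.5) = 38255 kJ/h
Energy balance on cold side (adiabatic exchanger): Q = ṁ_c·Cp_c·(T_c,out − T_c,in)
ṁ_c = 38255 / [0.970 × (22.0 − -37.0)] = 668.44 kg/h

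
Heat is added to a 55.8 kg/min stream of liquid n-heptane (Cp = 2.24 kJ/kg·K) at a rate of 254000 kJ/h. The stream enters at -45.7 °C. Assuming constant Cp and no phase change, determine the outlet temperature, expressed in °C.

Q = 254000 kJ/h = 4233.3 kJ/min
ΔT = Q/(ṁ·Cp) = 4233.3/(55.8×2.24) = 33.869 K
T_out = -45.7 + 33.869 = -11.831 °C

T_out = -11.8 °C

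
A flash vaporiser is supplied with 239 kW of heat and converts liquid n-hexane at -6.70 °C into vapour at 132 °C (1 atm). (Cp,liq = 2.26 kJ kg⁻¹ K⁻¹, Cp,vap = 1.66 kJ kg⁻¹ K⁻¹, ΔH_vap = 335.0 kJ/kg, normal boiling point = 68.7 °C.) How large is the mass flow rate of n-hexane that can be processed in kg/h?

Δh = 2.26×(68.7−-6.70) + 335.0 + 1.66×(132−68.7) = 610.48 kJ/kg
Q = 239 kW = 239 kJ/s = 860400 kJ/h
ṁ = Q/Δh = 860400 / 610.48 = 1409.4 kg/h

ṁ = 1410 kg/h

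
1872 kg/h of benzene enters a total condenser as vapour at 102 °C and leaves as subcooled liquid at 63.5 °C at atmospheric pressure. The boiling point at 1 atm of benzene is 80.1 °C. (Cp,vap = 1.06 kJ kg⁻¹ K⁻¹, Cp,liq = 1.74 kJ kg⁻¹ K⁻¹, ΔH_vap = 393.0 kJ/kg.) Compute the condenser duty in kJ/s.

vapour 102→80.1 °C: -23.214 kJ/kg
condensation at 80.1 °C: -393 kJ/kg
liquid 80.1→63.5 °C: -28.884 kJ/kg
Δh = -23.214 + -393 + -28.884 = -445.1 kJ/kg
Q = ṁ·Δh = 1872 kg/h × -445.1 kJ/kg = -833220 kJ/h
|Q| = 231.45 kW

Q_c = 231 kJ/s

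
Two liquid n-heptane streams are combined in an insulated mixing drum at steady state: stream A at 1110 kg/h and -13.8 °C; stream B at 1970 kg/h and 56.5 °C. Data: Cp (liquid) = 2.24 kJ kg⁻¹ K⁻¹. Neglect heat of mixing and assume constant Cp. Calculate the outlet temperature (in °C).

No heat crosses the boundary, so H_out = H_in.
Σ ṁᵢCp,ᵢTᵢ = 1110×2.24×-13.8 + 1970×2.24×56.5 = 215010
Σ ṁᵢCp,ᵢ = 1110×2.24 + 1970×2.24 = 6899.2
T_out = 215010 / 6899.2 = 31.165 °C

T_out = 31.2 °C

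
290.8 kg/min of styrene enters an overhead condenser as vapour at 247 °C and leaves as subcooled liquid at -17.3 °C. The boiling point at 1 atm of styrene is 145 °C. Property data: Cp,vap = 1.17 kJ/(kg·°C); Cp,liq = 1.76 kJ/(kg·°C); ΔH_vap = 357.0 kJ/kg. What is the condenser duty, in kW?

Q_c = 3690 kW

vapour 247→145 °C: -119.34 kJ/kg
condensation at 145 °C: -357 kJ/kg
liquid 145→-17.3 °C: -285.65 kJ/kg
Δh = -119.34 + -357 + -285.65 = -761.99 kJ/kg
Q = ṁ·Δh = 290.8 kg/min × -761.99 kJ/kg = -221590 kJ/min
|Q| = 3693.1 kW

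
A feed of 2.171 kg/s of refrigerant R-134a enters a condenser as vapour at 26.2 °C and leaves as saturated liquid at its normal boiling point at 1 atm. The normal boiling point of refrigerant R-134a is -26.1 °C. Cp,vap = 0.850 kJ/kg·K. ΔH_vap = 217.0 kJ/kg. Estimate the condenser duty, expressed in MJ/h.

vapour 26.2→-26.1 °C: -44.455 kJ/kg
condensation at -26.1 °C: -217 kJ/kg
Δh = -44.455 + -217 = -261.45 kJ/kg
Q = ṁ·Δh = 2.171 kg/s × -261.45 kJ/kg = -567.62 kJ/s
|Q| = 567.62 kW = 2043.4 MJ/h

Q_c = 2040 MJ/h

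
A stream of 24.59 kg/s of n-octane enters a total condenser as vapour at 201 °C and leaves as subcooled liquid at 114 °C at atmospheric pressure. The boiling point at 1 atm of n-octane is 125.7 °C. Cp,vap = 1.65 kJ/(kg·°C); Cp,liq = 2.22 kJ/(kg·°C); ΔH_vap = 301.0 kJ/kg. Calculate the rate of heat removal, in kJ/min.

Q_c = 666000 kJ/min

vapour 201→125.7 °C: -124.24 kJ/kg
condensation at 125.7 °C: -301 kJ/kg
liquid 125.7→114 °C: -25.974 kJ/kg
Δh = -124.24 + -301 + -25.974 = -451.22 kJ/kg
Q = ṁ·Δh = 24.59 kg/s × -451.22 kJ/kg = -11095 kJ/s
|Q| = 11095 kW = 665730 kJ/min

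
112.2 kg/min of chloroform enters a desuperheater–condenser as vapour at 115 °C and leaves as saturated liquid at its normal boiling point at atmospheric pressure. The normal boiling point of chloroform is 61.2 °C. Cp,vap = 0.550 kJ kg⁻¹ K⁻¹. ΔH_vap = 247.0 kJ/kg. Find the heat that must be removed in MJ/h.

vapour 115→61.2 °C: -29.59 kJ/kg
condensation at 61.2 °C: -247 kJ/kg
Δh = -29.59 + -247 = -276.59 kJ/kg
Q = ṁ·Δh = 112.2 kg/min × -276.59 kJ/kg = -31033 kJ/min
|Q| = 517.22 kW = 1862 MJ/h

Q_c = 1860 MJ/h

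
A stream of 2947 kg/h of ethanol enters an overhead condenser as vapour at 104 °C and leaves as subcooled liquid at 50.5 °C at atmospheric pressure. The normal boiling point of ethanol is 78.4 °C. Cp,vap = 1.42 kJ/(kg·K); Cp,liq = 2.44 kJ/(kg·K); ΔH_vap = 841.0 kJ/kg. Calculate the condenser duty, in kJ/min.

Q_c = 46400 kJ/min

vapour 104→78.4 °C: -36.352 kJ/kg
condensation at 78.4 °C: -841 kJ/kg
liquid 78.4→50.5 °C: -68.076 kJ/kg
Δh = -36.352 + -841 + -68.076 = -945.43 kJ/kg
Q = ṁ·Δh = 2947 kg/h × -945.43 kJ/kg = -2.7862e+06 kJ/h
|Q| = 773.94 kW = 46436 kJ/min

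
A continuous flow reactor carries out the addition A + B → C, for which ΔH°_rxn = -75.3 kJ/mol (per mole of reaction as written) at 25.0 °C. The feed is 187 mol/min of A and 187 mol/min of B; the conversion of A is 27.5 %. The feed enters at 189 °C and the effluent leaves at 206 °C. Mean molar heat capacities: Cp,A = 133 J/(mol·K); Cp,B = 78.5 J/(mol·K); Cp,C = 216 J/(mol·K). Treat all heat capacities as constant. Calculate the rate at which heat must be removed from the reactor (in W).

Q_out = 52600 W

Extent of reaction ξ = 0.275 × 187 = 51.425 mol/min
Reaction term: ξ·ΔH°_rxn = 51.425 × -75.3 = -3872.3 kJ/min
Sensible, feed 189→25 °C: -6486.3 kJ/min
Outlet flows (mol/min): A 135.57, B 135.57, C 51.425
Sensible, products 25→206 °C: 7200.5 kJ/min
Q = ΔH = -3158.1 kJ/min = -52.634 kW
Heat removed = 52634 W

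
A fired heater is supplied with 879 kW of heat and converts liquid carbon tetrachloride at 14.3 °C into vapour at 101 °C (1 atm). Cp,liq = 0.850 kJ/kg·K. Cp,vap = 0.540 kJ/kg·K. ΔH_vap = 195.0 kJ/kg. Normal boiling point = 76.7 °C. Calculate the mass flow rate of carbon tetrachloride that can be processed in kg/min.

ṁ = 202 kg/min

Δh = 0.850×(76.7−14.3) + 195.0 + 0.540×(101−76.7) = 261.16 kJ/kg
Q = 879 kW = 879 kJ/s = 52740 kJ/min
ṁ = Q/Δh = 52740 / 261.16 = 201.94 kg/min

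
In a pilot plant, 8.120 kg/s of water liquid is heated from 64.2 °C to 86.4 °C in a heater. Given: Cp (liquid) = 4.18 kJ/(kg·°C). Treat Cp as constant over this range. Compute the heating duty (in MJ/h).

Q = ṁ·Cp·ΔT = 8.120 × 4.18 × (86.4 − 64.2) = 753.5 kJ/s
Heating duty = 2712.6 MJ/h

Q = 2710 MJ/h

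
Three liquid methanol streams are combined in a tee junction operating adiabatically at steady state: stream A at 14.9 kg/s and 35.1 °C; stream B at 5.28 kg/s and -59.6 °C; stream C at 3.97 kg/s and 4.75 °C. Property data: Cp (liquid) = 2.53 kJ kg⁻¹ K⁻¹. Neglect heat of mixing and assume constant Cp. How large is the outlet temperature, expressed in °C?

T_out = 9.41 °C

Energy balance with Q = 0: Σ ṁᵢCp,ᵢ(T_out − Tᵢ) = 0
T_out = Σ ṁᵢCp,ᵢTᵢ / Σ ṁᵢCp,ᵢ
      = 574.71 / 61.099 = 9.4062 °C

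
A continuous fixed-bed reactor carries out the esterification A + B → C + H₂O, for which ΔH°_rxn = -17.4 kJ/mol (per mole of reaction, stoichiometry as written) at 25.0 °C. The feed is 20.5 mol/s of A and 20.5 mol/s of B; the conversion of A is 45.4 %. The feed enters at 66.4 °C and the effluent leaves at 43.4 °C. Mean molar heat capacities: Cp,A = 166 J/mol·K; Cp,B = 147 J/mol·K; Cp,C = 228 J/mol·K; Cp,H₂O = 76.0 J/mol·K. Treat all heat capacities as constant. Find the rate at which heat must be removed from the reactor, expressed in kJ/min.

Q_out = 18700 kJ/min

Extent of reaction ξ = 0.454 × 20.5 = 9.307 mol/s
Reaction term: ξ·ΔH°_rxn = 9.307 × -17.4 = -161.94 kJ/s
Sensible, feed 66.4→25 °C: -265.64 kJ/s
Outlet flows (mol/s): A 11.193, B 11.193, C 9.307, H₂O 9.307
Sensible, products 25→43.4 °C: 116.52 kJ/s
Q = ΔH = -311.06 kJ/s = -311.06 kW
Heat removed = 18664 kJ/min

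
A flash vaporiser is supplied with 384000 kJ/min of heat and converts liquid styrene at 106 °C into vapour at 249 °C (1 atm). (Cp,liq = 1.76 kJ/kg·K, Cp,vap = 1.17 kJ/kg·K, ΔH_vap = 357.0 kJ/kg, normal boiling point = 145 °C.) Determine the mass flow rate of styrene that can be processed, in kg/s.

Δh = 1.76×(145−106) + 357.0 + 1.17×(249−145) = 547.32 kJ/kg
Q = 384000 kJ/min = 6400 kJ/s = 6400 kJ/s
ṁ = Q/Δh = 6400 / 547.32 = 11.693 kg/s

ṁ = 11.7 kg/s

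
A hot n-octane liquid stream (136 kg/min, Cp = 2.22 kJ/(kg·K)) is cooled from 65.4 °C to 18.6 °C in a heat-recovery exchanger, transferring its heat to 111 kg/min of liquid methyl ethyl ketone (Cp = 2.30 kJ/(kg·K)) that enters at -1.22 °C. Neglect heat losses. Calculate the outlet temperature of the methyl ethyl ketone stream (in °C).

T_c,out = 54.1 °C

Heat released by hot stream: Q = 136 × 2.22 × (65.4 − 18.6) = 14130 kJ/min
Energy balance on cold side (adiabatic exchanger): Q = ṁ_c·Cp_c·(T_c,out − T_c,in)
T_c,out = -1.22 + 14130/(111 × 2.30) = 54.126 °C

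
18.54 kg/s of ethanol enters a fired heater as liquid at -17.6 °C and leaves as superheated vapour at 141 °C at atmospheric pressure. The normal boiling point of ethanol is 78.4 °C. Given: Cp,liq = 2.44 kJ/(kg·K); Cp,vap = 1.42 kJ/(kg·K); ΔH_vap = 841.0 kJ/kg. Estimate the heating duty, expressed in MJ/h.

liquid -17.6→78.4 °C: 234.24 kJ/kg
vaporisation at 78.4 °C: 841 kJ/kg
vapour 78.4→141 °C: 88.892 kJ/kg
Δh = 234.24 + 841 + 88.892 = 1164.1 kJ/kg
Q = ṁ·Δh = 18.54 kg/s × 1164.1 kJ/kg = 21583 kJ/s
|Q| = 21583 kW = 77699 MJ/h

Q = 77700 MJ/h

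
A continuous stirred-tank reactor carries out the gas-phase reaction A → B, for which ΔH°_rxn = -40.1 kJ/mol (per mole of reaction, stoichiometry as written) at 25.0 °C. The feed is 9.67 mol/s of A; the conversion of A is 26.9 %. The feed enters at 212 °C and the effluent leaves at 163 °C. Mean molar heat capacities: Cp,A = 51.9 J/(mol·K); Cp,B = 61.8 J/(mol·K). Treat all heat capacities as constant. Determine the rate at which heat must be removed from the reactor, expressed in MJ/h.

Q_out = 451 MJ/h

Extent of reaction ξ = 0.269 × 9.67 = 2.6012 mol/s
Reaction term: ξ·ΔH°_rxn = 2.6012 × -40.1 = -104.31 kJ/s
Sensible, feed 212→25 °C: -93.85 kJ/s
Outlet flows (mol/s): A 7.0688, B 2.6012
Sensible, products 25→163 °C: 72.812 kJ/s
Q = ΔH = -125.35 kJ/s = -125.35 kW
Heat removed = 451.25 MJ/h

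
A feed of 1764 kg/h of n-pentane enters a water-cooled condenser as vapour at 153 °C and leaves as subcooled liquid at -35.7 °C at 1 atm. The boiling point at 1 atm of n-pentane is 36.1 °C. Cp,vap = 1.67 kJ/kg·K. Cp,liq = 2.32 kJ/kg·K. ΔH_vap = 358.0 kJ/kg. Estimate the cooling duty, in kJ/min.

Q_c = 21200 kJ/min

vapour 153→36.1 °C: -195.22 kJ/kg
condensation at 36.1 °C: -358 kJ/kg
liquid 36.1→-35.7 °C: -166.58 kJ/kg
Δh = -195.22 + -358 + -166.58 = -719.8 kJ/kg
Q = ṁ·Δh = 1764 kg/h × -719.8 kJ/kg = -1.2697e+06 kJ/h
|Q| = 352.7 kW = 21162 kJ/min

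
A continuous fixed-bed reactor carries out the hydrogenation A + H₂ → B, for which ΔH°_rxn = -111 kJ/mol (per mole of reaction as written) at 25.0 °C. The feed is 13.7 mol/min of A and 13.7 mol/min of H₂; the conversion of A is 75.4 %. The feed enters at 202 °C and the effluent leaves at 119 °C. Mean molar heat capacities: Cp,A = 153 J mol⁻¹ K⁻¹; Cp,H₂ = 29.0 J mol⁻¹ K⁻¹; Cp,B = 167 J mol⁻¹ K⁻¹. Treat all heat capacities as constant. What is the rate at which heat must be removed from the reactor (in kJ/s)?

Extent of reaction ξ = 0.754 × 13.7 = 10.33 mol/min
Reaction term: ξ·ΔH°_rxn = 10.33 × -111 = -1146.6 kJ/min
Sensible, feed 202→25 °C: -441.33 kJ/min
Outlet flows (mol/min): A 3.3702, H₂ 3.3702, B 10.33
Sensible, products 25→119 °C: 219.81 kJ/min
Q = ΔH = -1368.1 kJ/min = -22.802 kW
Heat removed = 22.802 kJ/s

Q_out = 22.8 kJ/s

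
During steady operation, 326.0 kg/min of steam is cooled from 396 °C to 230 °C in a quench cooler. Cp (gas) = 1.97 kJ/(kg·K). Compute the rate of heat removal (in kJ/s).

Q_c = 1780 kJ/s

Q = ṁ·Cp·ΔT = 326.0 × 1.97 × (230 − 396) = -106610 kJ/min
Converting: 106610 / 60 s = 1776.8 kW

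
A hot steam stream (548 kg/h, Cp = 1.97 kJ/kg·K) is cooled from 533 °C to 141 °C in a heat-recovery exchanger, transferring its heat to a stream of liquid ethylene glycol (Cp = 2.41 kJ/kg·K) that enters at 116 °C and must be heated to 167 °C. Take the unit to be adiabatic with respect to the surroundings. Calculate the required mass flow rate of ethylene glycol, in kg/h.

ṁ_c = 3440 kg/h

Heat released by hot stream: Q = 548 × 1.97 × (533 − 141) = 423190 kJ/h
Energy balance on cold side (adiabatic exchanger): Q = ṁ_c·Cp_c·(T_c,out − T_c,in)
ṁ_c = 423190 / [2.41 × (167 − 116)] = 3443.1 kg/h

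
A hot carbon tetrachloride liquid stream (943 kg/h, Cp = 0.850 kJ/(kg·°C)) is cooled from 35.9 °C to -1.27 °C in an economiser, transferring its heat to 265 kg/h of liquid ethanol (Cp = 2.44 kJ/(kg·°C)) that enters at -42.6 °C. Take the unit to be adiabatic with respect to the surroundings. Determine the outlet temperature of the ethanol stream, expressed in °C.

T_c,out = 3.48 °C

Heat released by hot stream: Q = 943 × 0.850 × (35.9 − -1.27) = 29794 kJ/h
Energy balance on cold side (adiabatic exchanger): Q = ṁ_c·Cp_c·(T_c,out − T_c,in)
T_c,out = -42.6 + 29794/(265 × 2.44) = 3.4773 °C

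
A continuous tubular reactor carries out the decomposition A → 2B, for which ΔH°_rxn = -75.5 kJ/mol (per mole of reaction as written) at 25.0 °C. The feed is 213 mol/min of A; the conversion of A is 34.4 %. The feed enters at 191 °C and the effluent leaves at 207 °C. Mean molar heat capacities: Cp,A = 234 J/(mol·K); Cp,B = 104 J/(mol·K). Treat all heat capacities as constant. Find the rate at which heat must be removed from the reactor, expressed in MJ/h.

Extent of reaction ξ = 0.344 × 213 = 73.272 mol/min
Reaction term: ξ·ΔH°_rxn = 73.272 × -75.5 = -5532 kJ/min
Sensible, feed 191→25 °C: -8273.8 kJ/min
Outlet flows (mol/min): A 139.73, B 146.54
Sensible, products 25→207 °C: 8724.5 kJ/min
Q = ΔH = -5081.3 kJ/min = -84.688 kW
Heat removed = 304.88 MJ/h

Q_out = 305 MJ/h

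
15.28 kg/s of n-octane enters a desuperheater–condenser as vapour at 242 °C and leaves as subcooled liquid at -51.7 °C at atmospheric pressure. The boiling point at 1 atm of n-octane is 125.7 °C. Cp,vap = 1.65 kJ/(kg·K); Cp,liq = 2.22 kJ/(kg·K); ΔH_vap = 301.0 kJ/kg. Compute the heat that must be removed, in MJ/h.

Q_c = 48800 MJ/h

vapour 242→125.7 °C: -191.89 kJ/kg
condensation at 125.7 °C: -301 kJ/kg
liquid 125.7→-51.7 °C: -393.83 kJ/kg
Δh = -191.89 + -301 + -393.83 = -886.72 kJ/kg
Q = ṁ·Δh = 15.28 kg/s × -886.72 kJ/kg = -13549 kJ/s
|Q| = 13549 kW = 48777 MJ/h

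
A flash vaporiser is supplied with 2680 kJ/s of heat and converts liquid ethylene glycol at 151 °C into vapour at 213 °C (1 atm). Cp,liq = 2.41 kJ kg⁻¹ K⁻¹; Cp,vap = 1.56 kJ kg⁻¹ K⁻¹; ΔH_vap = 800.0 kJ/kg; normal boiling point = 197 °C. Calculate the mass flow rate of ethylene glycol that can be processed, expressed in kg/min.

ṁ = 172 kg/min

Δh = 2.41×(197−151) + 800.0 + 1.56×(213−197) = 935.82 kJ/kg
Q = 2680 kJ/s = 2680 kJ/s = 160800 kJ/min
ṁ = Q/Δh = 160800 / 935.82 = 171.83 kg/min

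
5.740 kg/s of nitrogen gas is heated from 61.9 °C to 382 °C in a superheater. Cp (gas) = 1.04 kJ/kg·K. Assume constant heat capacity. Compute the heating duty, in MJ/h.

Q = ṁ·Cp·ΔT = 5.740 × 1.04 × (382 − 61.9) = 1910.9 kJ/s
Heating duty = 6879.1 MJ/h

Q = 6880 MJ/h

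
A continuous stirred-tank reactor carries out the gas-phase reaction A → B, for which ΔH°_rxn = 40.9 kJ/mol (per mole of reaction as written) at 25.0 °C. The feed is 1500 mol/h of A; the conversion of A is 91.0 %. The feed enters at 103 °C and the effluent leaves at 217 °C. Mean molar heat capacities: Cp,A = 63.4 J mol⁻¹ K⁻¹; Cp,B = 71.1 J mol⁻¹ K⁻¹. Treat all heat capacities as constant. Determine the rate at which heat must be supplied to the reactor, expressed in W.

Extent of reaction ξ = 0.910 × 1500 = 1365 mol/h
Reaction term: ξ·ΔH°_rxn = 1365 × 40.9 = 55828 kJ/h
Sensible, feed 103→25 °C: -7417.8 kJ/h
Outlet flows (mol/h): A 135, B 1365
Sensible, products 25→217 °C: 20277 kJ/h
Q = ΔH = 68688 kJ/h = 19.08 kW
Heat supplied = 19080 W

Q_in = 19100 W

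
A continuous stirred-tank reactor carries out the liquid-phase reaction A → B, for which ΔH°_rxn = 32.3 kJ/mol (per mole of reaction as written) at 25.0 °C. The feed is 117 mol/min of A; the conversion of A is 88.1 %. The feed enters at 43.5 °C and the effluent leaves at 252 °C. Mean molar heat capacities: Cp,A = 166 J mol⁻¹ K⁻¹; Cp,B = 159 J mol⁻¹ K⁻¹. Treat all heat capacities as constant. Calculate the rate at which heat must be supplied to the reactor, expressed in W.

Extent of reaction ξ = 0.881 × 117 = 103.08 mol/min
Reaction term: ξ·ΔH°_rxn = 103.08 × 32.3 = 3329.4 kJ/min
Sensible, feed 43.5→25 °C: -359.31 kJ/min
Outlet flows (mol/min): A 13.923, B 103.08
Sensible, products 25→252 °C: 4245 kJ/min
Q = ΔH = 7215.1 kJ/min = 120.25 kW
Heat supplied = 120250 W

Q_in = 120000 W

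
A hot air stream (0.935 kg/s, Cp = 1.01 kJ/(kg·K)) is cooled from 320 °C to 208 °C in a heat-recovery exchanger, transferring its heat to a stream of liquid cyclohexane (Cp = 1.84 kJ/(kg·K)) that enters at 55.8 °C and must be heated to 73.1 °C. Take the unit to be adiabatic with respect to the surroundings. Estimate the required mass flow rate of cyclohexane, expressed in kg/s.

ṁ_c = 3.32 kg/s

Heat released by hot stream: Q = 0.935 × 1.01 × (320 − 208) = 105.77 kJ/s
Energy balance on cold side (adiabatic exchanger): Q = ṁ_c·Cp_c·(T_c,out − T_c,in)
ṁ_c = 105.77 / [1.84 × (73.1 − 55.8)] = 3.3227 kg/s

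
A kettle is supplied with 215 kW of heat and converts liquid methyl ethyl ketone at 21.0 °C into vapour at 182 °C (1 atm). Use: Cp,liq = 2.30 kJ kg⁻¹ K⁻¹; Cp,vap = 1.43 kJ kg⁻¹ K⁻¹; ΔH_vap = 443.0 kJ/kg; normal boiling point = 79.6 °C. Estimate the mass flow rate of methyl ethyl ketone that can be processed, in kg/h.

ṁ = 1070 kg/h

Δh = 2.30×(79.6−21.0) + 443.0 + 1.43×(182−79.6) = 724.21 kJ/kg
Q = 215 kW = 215 kJ/s = 774000 kJ/h
ṁ = Q/Δh = 774000 / 724.21 = 1068.7 kg/h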